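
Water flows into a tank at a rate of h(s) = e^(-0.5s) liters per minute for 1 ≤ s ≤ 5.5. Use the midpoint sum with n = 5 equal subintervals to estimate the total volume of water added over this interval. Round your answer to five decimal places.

Δs = (5.5 − 1)/5 = 0.9.
Midpoints: 1.45, 2.35, 3.25, 4.15, 5.05.
h(1.45) ≈ 0.48432, h(2.35) ≈ 0.30882, h(3.25) ≈ 0.19691, h(4.15) ≈ 0.12556, h(5.05) ≈ 0.08006.
Sum = Δs · [h(1.45) + h(2.35) + h(3.25) + h(4.15) + h(5.05)].
Sum ≈ 1.07610.

1.07610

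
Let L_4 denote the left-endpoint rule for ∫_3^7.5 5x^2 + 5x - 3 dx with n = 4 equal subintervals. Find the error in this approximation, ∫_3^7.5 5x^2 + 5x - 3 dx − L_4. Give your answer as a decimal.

Exact integral: ∫_3^7.5 f(x) dx = 762.75.
L_4 = 621.94921875.
Error = 762.75 − 621.94921875 = 140.80078125.

140.80078125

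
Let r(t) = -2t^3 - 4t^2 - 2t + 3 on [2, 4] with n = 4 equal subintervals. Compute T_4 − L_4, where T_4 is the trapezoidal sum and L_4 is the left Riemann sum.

T_4 = -202.5.
L_4 = -161.5.
T_4 − L_4 = -41.

-41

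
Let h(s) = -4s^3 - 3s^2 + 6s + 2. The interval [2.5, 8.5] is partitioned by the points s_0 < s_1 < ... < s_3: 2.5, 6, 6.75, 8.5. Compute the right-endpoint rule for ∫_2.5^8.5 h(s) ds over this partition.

-8847.71875

Subinterval widths: 3.5, 0.75, 1.75.
Right endpoints: 6, 6.75, 8.5.
h(6) = -934, h(6.75) = -1324.375, h(8.5) = -2620.25.
Sum = Σ Δs_i · h(s_i).
Sum = -8847.71875.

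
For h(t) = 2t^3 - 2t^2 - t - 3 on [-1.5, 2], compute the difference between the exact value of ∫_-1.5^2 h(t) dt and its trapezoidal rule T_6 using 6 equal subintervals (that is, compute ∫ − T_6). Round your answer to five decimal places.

0.09925

Exact integral: ∫_-1.5^2 h(t) dt ≈ -13.4895833.
T_6 ≈ -13.5888310.
Error ≈ -13.4895833 − (-13.5888310) ≈ 0.09925.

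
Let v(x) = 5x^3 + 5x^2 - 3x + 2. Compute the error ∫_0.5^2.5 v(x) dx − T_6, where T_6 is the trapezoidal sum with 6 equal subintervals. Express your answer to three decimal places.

-1.019

Exact integral: ∫_0.5^2.5 v(x) dx ≈ 69.58333.
T_6 ≈ 70.60185.
Error ≈ 69.58333 − 70.60185 ≈ -1.019.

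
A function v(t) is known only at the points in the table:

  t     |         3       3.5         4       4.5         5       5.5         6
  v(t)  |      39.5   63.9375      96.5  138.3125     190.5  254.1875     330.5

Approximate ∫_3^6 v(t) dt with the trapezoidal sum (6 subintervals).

Δt = 0.5.
T_6 = (0.5/2)·[39.5 + 2·63.9375 + 2·96.5 + 2·138.3125 + 2·190.5 + 2·254.1875 + 330.5] = 464.21875.

464.21875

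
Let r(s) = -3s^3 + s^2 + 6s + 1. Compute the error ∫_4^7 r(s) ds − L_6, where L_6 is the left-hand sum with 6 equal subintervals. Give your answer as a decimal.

-190.4375

Exact integral: ∫_4^7 r(s) ds = -1413.75.
L_6 = -1223.3125.
Error = -1413.75 − (-1223.3125) = -190.4375.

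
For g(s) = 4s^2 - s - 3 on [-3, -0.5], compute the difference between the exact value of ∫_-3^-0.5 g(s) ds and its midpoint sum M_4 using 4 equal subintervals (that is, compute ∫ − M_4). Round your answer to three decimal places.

Exact integral: ∫_-3^-0.5 g(s) ds ≈ 32.70833.
M_4 = 32.3828125.
Error ≈ 32.70833 − 32.3828125 ≈ 0.326.

0.326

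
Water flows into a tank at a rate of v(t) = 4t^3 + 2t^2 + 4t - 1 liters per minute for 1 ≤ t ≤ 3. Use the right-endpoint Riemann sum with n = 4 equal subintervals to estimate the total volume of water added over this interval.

Δt = (3 − 1)/4 = 0.5.
Right endpoints: 1.5, 2, 2.5, 3.
v(1.5) = 23, v(2) = 47, v(2.5) = 84, v(3) = 137.
Sum = Δt · [v(1.5) + v(2) + v(2.5) + v(3)].
Sum = 145.5.

145.5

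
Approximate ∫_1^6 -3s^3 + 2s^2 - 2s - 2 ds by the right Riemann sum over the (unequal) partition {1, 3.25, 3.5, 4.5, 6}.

-1360.46484375

Subinterval widths: 2.25, 0.25, 1, 1.5.
Right endpoints: 3.25, 3.5, 4.5, 6.
f(3.25) = -90.359375, f(3.5) = -113.125, f(4.5) = -243.875, f(6) = -590.
Sum = Σ Δs_i · f(s_i).
Sum = -1360.46484375.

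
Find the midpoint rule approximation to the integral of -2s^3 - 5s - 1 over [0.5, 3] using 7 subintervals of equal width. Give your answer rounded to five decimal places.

Δs = (3 − 0.5)/7 = 5/14.
Midpoints: 19/28, 29/28, 39/28, 1.75, 59/28, 69/28, 79/28.
f(19/28) = -55075/10976, f(29/28) = -92205/10976, f(39/28) = -146735/10976, f(1.75) = -20.46875, f(59/28) = -331995/10976, f(69/28) = -474725/10976, f(79/28) = -658855/10976.
Sum = Δs · [f(19/28) + f(29/28) + f(39/28) + ...].
Sum ≈ -64.56473.

-64.56473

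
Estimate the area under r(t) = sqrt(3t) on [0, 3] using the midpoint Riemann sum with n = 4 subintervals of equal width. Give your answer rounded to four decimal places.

Δt = (3 − 0)/4 = 0.75.
Midpoints: 0.375, 1.125, 1.875, 2.625.
r(0.375) ≈ 1.0607, r(1.125) ≈ 1.8371, r(1.875) ≈ 2.3717, r(2.625) ≈ 2.8062.
Sum = Δt · [r(0.375) + r(1.125) + r(1.875) + r(2.625)].
Sum ≈ 6.0568.

6.0568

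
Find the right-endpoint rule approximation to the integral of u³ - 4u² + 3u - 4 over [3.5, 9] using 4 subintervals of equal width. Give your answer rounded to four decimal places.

1088.5811

Δu = (9 − 3.5)/4 = 1.375.
Right endpoints: 4.875, 6.25, 7.625, 9.
f(4.875) = 16087/512, f(6.25) = 102.640625, f(7.625) = 117573/512, f(9) = 428.
Sum = Δu · [f(4.875) + f(6.25) + f(7.625) + f(9)].
Sum ≈ 1088.5811.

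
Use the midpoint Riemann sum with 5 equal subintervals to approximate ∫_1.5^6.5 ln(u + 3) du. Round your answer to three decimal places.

9.624

Δu = (6.5 − 1.5)/5 = 1.
Midpoints: 2, 3, 4, 5, 6.
f(2) ≈ 1.609, f(3) ≈ 1.792, f(4) ≈ 1.946, f(5) ≈ 2.079, f(6) ≈ 2.197.
Sum = Δu · [f(2) + f(3) + f(4) + f(5) + f(6)].
Sum ≈ 9.624.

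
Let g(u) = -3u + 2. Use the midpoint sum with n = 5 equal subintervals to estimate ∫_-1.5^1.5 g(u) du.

6

Δu = (1.5 − (-1.5))/5 = 0.6.
Midpoints: -1.2, -0.6, 0, 0.6, 1.2.
g(-1.2) = 5.6, g(-0.6) = 3.8, g(0) = 2, g(0.6) = 0.2, g(1.2) = -1.6.
Sum = Δu · [g(-1.2) + g(-0.6) + g(0) + g(0.6) + g(1.2)].
Sum = 6.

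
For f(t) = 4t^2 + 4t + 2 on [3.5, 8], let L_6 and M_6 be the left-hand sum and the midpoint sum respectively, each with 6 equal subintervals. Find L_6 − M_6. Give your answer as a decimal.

-81.84375

L_6 = 655.3125.
M_6 = 737.15625.
L_6 − M_6 = -81.84375.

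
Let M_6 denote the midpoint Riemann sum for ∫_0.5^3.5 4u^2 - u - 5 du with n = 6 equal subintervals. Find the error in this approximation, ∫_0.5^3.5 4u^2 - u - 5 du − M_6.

Exact integral: ∫_0.5^3.5 f(u) du = 36.
M_6 = 35.75.
Error = 36 − 35.75 = 0.25.

0.25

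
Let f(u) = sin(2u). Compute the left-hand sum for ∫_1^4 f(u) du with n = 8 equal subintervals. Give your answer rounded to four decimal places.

Δu = (4 − 1)/8 = 0.375.
Left endpoints: 1, 1.375, 1.75, 2.125, 2.5, 2.875, 3.25, 3.625.
f(1) ≈ 0.9093, f(1.375) ≈ 0.3817, f(1.75) ≈ -0.3508, f(2.125) ≈ -0.8950, f(2.5) ≈ -0.9589, f(2.875) ≈ -0.5083, f(3.25) ≈ 0.2151, f(3.625) ≈ 0.8231.
Sum = Δu · [f(1) + f(1.375) + f(1.75) + ...].
Sum ≈ -0.1439.

-0.1439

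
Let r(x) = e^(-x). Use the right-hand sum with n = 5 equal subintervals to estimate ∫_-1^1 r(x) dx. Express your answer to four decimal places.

1.9116

Δx = (1 − (-1))/5 = 0.4.
Right endpoints: -0.6, -0.2, 0.2, 0.6, 1.
r(-0.6) ≈ 1.8221, r(-0.2) ≈ 1.2214, r(0.2) ≈ 0.8187, r(0.6) ≈ 0.5488, r(1) ≈ 0.3679.
Sum = Δx · [r(-0.6) + r(-0.2) + r(0.2) + r(0.6) + r(1)].
Sum ≈ 1.9116.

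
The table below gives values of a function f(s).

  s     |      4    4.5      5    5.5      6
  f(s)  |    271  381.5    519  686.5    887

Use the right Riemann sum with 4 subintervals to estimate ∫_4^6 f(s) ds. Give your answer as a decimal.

1237

Δs = 0.5.
Sum = 0.5·[381.5 + 519 + 686.5 + 887] = 1237.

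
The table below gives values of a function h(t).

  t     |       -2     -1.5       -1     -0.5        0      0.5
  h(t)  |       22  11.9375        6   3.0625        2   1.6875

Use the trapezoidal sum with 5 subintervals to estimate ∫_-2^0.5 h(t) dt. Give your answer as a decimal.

17.421875

Δt = 0.5.
T_5 = (0.5/2)·[22 + 2·11.9375 + 2·6 + 2·3.0625 + 2·2 + 1.6875] = 17.421875.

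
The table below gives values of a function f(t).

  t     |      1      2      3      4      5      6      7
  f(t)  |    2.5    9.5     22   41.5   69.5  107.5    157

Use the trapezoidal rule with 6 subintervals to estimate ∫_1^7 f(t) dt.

329.75

Δt = 1.
T_6 = (1/2)·[2.5 + 2·9.5 + 2·22 + 2·41.5 + 2·69.5 + 2·107.5 + 157] = 329.75.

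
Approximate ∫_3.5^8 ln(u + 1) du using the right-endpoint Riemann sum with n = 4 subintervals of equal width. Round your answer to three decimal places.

Δu = (8 − 3.5)/4 = 1.125.
Right endpoints: 4.625, 5.75, 6.875, 8.
f(4.625) ≈ 1.727, f(5.75) ≈ 1.910, f(6.875) ≈ 2.064, f(8) ≈ 2.197.
Sum = Δu · [f(4.625) + f(5.75) + f(6.875) + f(8)].
Sum ≈ 8.885.

8.885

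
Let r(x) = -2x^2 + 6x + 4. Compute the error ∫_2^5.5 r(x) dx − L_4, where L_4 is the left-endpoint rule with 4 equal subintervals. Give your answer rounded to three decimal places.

Exact integral: ∫_2^5.5 r(x) dx ≈ -12.83333.
L_4 = 0.0546875.
Error ≈ -12.83333 − 0.0546875 ≈ -12.888.

-12.888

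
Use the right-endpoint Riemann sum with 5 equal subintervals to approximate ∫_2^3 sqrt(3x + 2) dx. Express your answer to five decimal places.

Δx = (3 − 2)/5 = 0.2.
Right endpoints: 2.2, 2.4, 2.6, 2.8, 3.
f(2.2) ≈ 2.93258, f(2.4) ≈ 3.03315, f(2.6) ≈ 3.13050, f(2.8) ≈ 3.22490, f(3) ≈ 3.31662.
Sum = Δx · [f(2.2) + f(2.4) + f(2.6) + f(2.8) + f(3)].
Sum ≈ 3.12755.

3.12755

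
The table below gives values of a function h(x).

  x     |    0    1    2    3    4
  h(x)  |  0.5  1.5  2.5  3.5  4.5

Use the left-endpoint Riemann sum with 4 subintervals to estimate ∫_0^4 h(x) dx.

8

Δx = 1.
Sum = 1·[0.5 + 1.5 + 2.5 + 3.5] = 8.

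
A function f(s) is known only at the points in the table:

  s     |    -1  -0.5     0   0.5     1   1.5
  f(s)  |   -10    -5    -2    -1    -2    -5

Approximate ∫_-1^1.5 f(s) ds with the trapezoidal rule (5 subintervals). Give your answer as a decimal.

Δs = 0.5.
T_5 = (0.5/2)·[(-10) + 2·(-5) + 2·(-2) + 2·(-1) + 2·(-2) + (-5)] = -8.75.

-8.75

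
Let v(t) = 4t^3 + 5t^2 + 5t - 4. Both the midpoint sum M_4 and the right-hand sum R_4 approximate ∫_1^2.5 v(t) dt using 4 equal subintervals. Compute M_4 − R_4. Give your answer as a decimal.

M_4 = 69.10546875.
R_4 = 87.7734375.
M_4 − R_4 = -18.66796875.

-18.66796875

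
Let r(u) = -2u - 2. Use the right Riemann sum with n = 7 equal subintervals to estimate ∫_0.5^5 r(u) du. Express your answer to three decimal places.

-36.643

Δu = (5 − 0.5)/7 = 9/14.
Right endpoints: 8/7, 25/14, 17/7, 43/14, 26/7, 61/14, 5.
r(8/7) = -30/7, r(25/14) = -39/7, r(17/7) = -48/7, r(43/14) = -57/7, r(26/7) = -66/7, r(61/14) = -75/7, r(5) = -12.
Sum = Δu · [r(8/7) + r(25/14) + r(17/7) + ...].
Sum ≈ -36.643.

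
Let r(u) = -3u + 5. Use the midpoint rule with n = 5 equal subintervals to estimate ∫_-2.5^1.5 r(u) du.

Δu = (1.5 − (-2.5))/5 = 0.8.
Midpoints: -2.1, -1.3, -0.5, 0.3, 1.1.
r(-2.1) = 11.3, r(-1.3) = 8.9, r(-0.5) = 6.5, r(0.3) = 4.1, r(1.1) = 1.7.
Sum = Δu · [r(-2.1) + r(-1.3) + r(-0.5) + r(0.3) + r(1.1)].
Sum = 26.

26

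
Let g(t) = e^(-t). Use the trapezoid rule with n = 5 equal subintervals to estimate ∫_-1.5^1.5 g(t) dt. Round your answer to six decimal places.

Δt = (1.5 − (-1.5))/5 = 0.6.
g(-1.5) ≈ 4.481689, g(-0.9) ≈ 2.459603, g(-0.3) ≈ 1.349859, g(0.3) ≈ 0.740818, g(0.9) ≈ 0.406570, g(1.5) ≈ 0.223130.
T_5 = (Δt/2)·[g(t_0) + 2g(t_1) + ... + 2g(t_{4}) + g(t_5)].
Sum ≈ 4.385556.

4.385556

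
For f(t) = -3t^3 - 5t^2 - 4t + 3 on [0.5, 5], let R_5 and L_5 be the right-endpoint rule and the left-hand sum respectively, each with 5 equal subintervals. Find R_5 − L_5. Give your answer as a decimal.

R_5 = -963.27.
L_5 = -498.5325.
R_5 − L_5 = -464.7375.

-464.7375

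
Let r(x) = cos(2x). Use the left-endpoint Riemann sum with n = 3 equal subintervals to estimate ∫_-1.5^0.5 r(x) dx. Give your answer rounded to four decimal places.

-0.0938

Δx = (0.5 − (-1.5))/3 = 2/3.
Left endpoints: -1.5, -5/6, -1/6.
r(-1.5) ≈ -0.9900, r(-5/6) ≈ -0.0957, r(-1/6) ≈ 0.9450.
Sum = Δx · [r(-1.5) + r(-5/6) + r(-1/6)].
Sum ≈ -0.0938.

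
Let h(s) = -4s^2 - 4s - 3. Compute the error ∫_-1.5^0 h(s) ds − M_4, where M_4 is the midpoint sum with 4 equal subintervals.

Exact integral: ∫_-1.5^0 h(s) ds = -4.5.
M_4 = -4.4296875.
Error = -4.5 − (-4.4296875) = -0.0703125.

-0.0703125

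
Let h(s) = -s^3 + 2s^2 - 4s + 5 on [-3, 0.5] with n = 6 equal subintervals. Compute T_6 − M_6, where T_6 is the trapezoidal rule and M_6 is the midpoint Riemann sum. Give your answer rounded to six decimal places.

T_6 ≈ 74.45905671.
M_6 ≈ 72.74703414.
T_6 − M_6 ≈ 1.712023.

1.712023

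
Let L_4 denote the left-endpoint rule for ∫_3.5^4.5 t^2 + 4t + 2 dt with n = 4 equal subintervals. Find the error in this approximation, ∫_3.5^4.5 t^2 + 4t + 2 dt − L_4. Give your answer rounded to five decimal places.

Exact integral: ∫_3.5^4.5 f(t) dt ≈ 34.0833333.
L_4 = 32.59375.
Error ≈ 34.0833333 − 32.59375 ≈ 1.48958.

1.48958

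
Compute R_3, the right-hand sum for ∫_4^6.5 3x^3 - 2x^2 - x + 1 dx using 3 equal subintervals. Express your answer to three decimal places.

1249.213

Δx = (6.5 − 4)/3 = 5/6.
Right endpoints: 29/6, 17/3, 6.5.
f(29/6) = 20749/72, f(17/3) = 477, f(6.5) = 733.875.
Sum = Δx · [f(29/6) + f(17/3) + f(6.5)].
Sum ≈ 1249.213.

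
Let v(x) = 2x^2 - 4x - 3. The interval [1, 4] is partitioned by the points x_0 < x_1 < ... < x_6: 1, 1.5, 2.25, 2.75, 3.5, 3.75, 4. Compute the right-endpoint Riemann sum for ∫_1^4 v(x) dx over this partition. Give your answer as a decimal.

Subinterval widths: 0.5, 0.75, 0.5, 0.75, 0.25, 0.25.
Right endpoints: 1.5, 2.25, 2.75, 3.5, 3.75, 4.
v(1.5) = -4.5, v(2.25) = -1.875, v(2.75) = 1.125, v(3.5) = 7.5, v(3.75) = 10.125, v(4) = 13.
Sum = Σ Δx_i · v(x_i).
Sum = 8.3125.

8.3125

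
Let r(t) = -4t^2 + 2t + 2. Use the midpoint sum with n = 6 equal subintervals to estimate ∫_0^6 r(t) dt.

-238

Δt = (6 − 0)/6 = 1.
Midpoints: 0.5, 1.5, 2.5, 3.5, 4.5, 5.5.
r(0.5) = 2, r(1.5) = -4, r(2.5) = -18, r(3.5) = -40, r(4.5) = -70, r(5.5) = -108.
Sum = Δt · [r(0.5) + r(1.5) + r(2.5) + ...].
Sum = -238.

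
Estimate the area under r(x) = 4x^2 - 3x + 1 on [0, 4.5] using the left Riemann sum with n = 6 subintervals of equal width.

Δx = (4.5 − 0)/6 = 0.75.
Left endpoints: 0, 0.75, 1.5, 2.25, 3, 3.75.
r(0) = 1, r(0.75) = 1, r(1.5) = 5.5, r(2.25) = 14.5, r(3) = 28, r(3.75) = 46.
Sum = Δx · [r(0) + r(0.75) + r(1.5) + ...].
Sum = 72.

72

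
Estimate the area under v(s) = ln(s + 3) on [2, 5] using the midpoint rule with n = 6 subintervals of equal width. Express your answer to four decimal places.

Δs = (5 − 2)/6 = 0.5.
Midpoints: 2.25, 2.75, 3.25, 3.75, 4.25, 4.75.
v(2.25) ≈ 1.6582, v(2.75) ≈ 1.7492, v(3.25) ≈ 1.8326, v(3.75) ≈ 1.9095, v(4.25) ≈ 1.9810, v(4.75) ≈ 2.0477.
Sum = Δs · [v(2.25) + v(2.75) + v(3.25) + ...].
Sum ≈ 5.5891.

5.5891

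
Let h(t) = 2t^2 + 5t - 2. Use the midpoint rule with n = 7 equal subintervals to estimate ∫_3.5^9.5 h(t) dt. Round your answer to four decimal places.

725.2653

Δt = (9.5 − 3.5)/7 = 6/7.
Midpoints: 55/14, 67/14, 79/14, 6.5, 103/14, 115/14, 127/14.
h(55/14) = 2377/49, h(67/14) = 3319/49, h(79/14) = 4405/49, h(6.5) = 115, h(103/14) = 7009/49, h(115/14) = 8527/49, h(127/14) = 10189/49.
Sum = Δt · [h(55/14) + h(67/14) + h(79/14) + ...].
Sum ≈ 725.2653.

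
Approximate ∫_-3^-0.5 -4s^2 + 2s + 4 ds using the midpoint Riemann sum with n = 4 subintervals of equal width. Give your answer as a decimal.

Δs = (-0.5 − (-3))/4 = 0.625.
Midpoints: -2.6875, -2.0625, -1.4375, -0.8125.
f(-2.6875) = -30.265625, f(-2.0625) = -17.140625, f(-1.4375) = -7.140625, f(-0.8125) = -0.265625.
Sum = Δs · [f(-2.6875) + f(-2.0625) + f(-1.4375) + f(-0.8125)].
Sum = -34.2578125.

-34.2578125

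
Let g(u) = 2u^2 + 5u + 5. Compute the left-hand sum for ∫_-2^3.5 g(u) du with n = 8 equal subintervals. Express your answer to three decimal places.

67.783

Δu = (3.5 − (-2))/8 = 0.6875.
Left endpoints: -2, -1.3125, -0.625, 0.0625, 0.75, 1.4375, 2.125, 2.8125.
g(-2) = 3, g(-1.3125) = 1.8828125, g(-0.625) = 2.65625, g(0.0625) = 5.3203125, g(0.75) = 9.875, g(1.4375) = 16.3203125, g(2.125) = 24.65625, g(2.8125) = 34.8828125.
Sum = Δu · [g(-2) + g(-1.3125) + g(-0.625) + ...].
Sum ≈ 67.783.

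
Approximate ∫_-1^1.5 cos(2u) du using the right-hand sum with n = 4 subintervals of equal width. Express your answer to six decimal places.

0.275646

Δu = (1.5 − (-1))/4 = 0.625.
Right endpoints: -0.375, 0.25, 0.875, 1.5.
f(-0.375) ≈ 0.731689, f(0.25) ≈ 0.877583, f(0.875) ≈ -0.178246, f(1.5) ≈ -0.989992.
Sum = Δu · [f(-0.375) + f(0.25) + f(0.875) + f(1.5)].
Sum ≈ 0.275646.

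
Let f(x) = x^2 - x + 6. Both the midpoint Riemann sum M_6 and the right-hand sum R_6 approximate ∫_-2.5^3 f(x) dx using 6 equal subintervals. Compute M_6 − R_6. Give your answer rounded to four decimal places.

M_6 ≈ 45.448206.
R_6 ≈ 45.343171.
M_6 − R_6 ≈ 0.1050.

0.1050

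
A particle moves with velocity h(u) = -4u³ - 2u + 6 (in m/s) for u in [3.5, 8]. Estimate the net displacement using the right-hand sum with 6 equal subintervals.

-4706.859375

Δu = (8 − 3.5)/6 = 0.75.
Right endpoints: 4.25, 5, 5.75, 6.5, 7.25, 8.
h(4.25) = -309.5625, h(5) = -504, h(5.75) = -765.9375, h(6.5) = -1105.5, h(7.25) = -1532.8125, h(8) = -2058.
Sum = Δu · [h(4.25) + h(5) + h(5.75) + ...].
Sum = -4706.859375.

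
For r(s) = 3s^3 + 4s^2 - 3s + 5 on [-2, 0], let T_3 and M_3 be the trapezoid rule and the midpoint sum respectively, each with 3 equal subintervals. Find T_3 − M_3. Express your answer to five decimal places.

-1.11111

T_3 ≈ 13.9259259.
M_3 ≈ 15.0370370.
T_3 − M_3 ≈ -1.11111.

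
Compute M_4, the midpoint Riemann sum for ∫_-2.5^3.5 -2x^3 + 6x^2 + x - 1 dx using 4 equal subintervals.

55.125

Δx = (3.5 − (-2.5))/4 = 1.5.
Midpoints: -1.75, -0.25, 1.25, 2.75.
f(-1.75) = 26.34375, f(-0.25) = -0.84375, f(1.25) = 5.71875, f(2.75) = 5.53125.
Sum = Δx · [f(-1.75) + f(-0.25) + f(1.25) + f(2.75)].
Sum = 55.125.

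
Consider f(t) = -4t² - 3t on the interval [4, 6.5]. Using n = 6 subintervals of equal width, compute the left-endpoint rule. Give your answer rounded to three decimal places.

Δt = (6.5 − 4)/6 = 5/12.
Left endpoints: 4, 53/12, 29/6, 5.25, 17/3, 73/12.
f(4) = -76, f(53/12) = -1643/18, f(29/6) = -1943/18, f(5.25) = -126, f(17/3) = -1309/9, f(73/12) = -2993/18.
Sum = Δt · [f(4) + f(53/12) + f(29/6) + ...].
Sum ≈ -297.060.

-297.060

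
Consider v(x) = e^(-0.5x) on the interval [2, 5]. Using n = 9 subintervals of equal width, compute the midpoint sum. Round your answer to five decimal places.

Δx = (5 − 2)/9 = 1/3.
Midpoints: 13/6, 2.5, 17/6, 19/6, 3.5, 23/6, 25/6, 4.5, 29/6.
v(13/6) ≈ 0.33847, v(2.5) ≈ 0.28650, v(17/6) ≈ 0.24252, v(19/6) ≈ 0.20529, v(3.5) ≈ 0.17377, v(23/6) ≈ 0.14710, v(25/6) ≈ 0.12451, v(4.5) ≈ 0.10540, v(29/6) ≈ 0.08922.
Sum = Δx · [v(13/6) + v(2.5) + v(17/6) + ...].
Sum ≈ 0.57093.

0.57093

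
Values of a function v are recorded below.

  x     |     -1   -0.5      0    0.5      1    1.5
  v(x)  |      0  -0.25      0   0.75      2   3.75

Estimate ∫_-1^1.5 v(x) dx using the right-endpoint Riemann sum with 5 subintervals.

Δx = 0.5.
Sum = 0.5·[(-0.25) + 0 + 0.75 + 2 + 3.75] = 3.125.

3.125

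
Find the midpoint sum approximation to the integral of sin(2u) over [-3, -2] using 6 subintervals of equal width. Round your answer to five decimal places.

Δu = (-2 − (-3))/6 = 1/6.
Midpoints: -35/12, -2.75, -31/12, -29/12, -2.25, -25/12.
f(-35/12) ≈ 0.43483, f(-2.75) ≈ 0.70554, f(-31/12) ≈ 0.89858, f(-29/12) ≈ 0.99270, f(-2.25) ≈ 0.97753, f(-25/12) ≈ 0.85475.
Sum = Δu · [f(-35/12) + f(-2.75) + f(-31/12) + ...].
Sum ≈ 0.81065.

0.81065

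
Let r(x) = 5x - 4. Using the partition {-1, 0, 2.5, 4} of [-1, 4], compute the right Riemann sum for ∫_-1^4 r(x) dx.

41.25

Subinterval widths: 1, 2.5, 1.5.
Right endpoints: 0, 2.5, 4.
r(0) = -4, r(2.5) = 8.5, r(4) = 16.
Sum = Σ Δx_i · r(x_i).
Sum = 41.25.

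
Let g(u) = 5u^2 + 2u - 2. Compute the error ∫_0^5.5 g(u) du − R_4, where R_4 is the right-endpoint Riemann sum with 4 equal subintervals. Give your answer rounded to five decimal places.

Exact integral: ∫_0^5.5 g(u) du ≈ 296.5416667.
R_4 = 416.75390625.
Error ≈ 296.5416667 − 416.75390625 ≈ -120.21224.

-120.21224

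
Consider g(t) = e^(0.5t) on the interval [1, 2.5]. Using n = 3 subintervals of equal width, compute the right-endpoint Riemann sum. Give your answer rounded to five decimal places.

4.16281

Δt = (2.5 − 1)/3 = 0.5.
Right endpoints: 1.5, 2, 2.5.
g(1.5) ≈ 2.11700, g(2) ≈ 2.71828, g(2.5) ≈ 3.49034.
Sum = Δt · [g(1.5) + g(2) + g(2.5)].
Sum ≈ 4.16281.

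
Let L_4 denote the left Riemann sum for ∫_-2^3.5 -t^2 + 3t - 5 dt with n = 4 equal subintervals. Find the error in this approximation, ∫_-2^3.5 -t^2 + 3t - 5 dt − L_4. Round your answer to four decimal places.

Exact integral: ∫_-2^3.5 f(t) dt ≈ -32.083333.
L_4 = -39.48828125.
Error ≈ -32.083333 − (-39.48828125) ≈ 7.4049.

7.4049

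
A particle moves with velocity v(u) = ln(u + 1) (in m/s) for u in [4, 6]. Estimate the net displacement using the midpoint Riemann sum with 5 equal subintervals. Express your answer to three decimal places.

Δu = (6 − 4)/5 = 0.4.
Midpoints: 4.2, 4.6, 5, 5.4, 5.8.
v(4.2) ≈ 1.649, v(4.6) ≈ 1.723, v(5) ≈ 1.792, v(5.4) ≈ 1.856, v(5.8) ≈ 1.917.
Sum = Δu · [v(4.2) + v(4.6) + v(5) + v(5.4) + v(5.8)].
Sum ≈ 3.575.

3.575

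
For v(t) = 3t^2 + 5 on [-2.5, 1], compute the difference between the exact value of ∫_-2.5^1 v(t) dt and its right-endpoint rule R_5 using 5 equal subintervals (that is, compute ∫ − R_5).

4.655

Exact integral: ∫_-2.5^1 v(t) dt = 34.125.
R_5 = 29.47.
Error = 34.125 − 29.47 = 4.655.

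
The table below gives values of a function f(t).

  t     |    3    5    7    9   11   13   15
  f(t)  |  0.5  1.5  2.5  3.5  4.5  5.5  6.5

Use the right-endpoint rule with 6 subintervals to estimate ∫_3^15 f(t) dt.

48

Δt = 2.
Sum = 2·[1.5 + 2.5 + 3.5 + 4.5 + 5.5 + 6.5] = 48.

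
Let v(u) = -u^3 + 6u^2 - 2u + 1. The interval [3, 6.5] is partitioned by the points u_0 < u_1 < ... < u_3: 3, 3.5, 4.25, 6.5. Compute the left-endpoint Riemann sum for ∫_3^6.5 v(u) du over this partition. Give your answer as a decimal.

83.71484375

Subinterval widths: 0.5, 0.75, 2.25.
Left endpoints: 3, 3.5, 4.25.
v(3) = 22, v(3.5) = 24.625, v(4.25) = 24.109375.
Sum = Σ Δu_i · v(u_i).
Sum = 83.71484375.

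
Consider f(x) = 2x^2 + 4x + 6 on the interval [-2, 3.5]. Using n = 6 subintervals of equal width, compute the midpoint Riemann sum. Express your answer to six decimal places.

82.646412

Δx = (3.5 − (-2))/6 = 11/12.
Midpoints: -37/24, -0.625, 7/24, 29/24, 2.125, 73/24.
f(-37/24) = 1321/288, f(-0.625) = 4.28125, f(7/24) = 2113/288, f(29/24) = 3961/288, f(2.125) = 23.53125, f(73/24) = 10561/288.
Sum = Δx · [f(-37/24) + f(-0.625) + f(7/24) + ...].
Sum ≈ 82.646412.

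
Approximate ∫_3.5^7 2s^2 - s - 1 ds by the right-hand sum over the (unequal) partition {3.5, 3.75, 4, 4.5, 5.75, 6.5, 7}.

207.0625

Subinterval widths: 0.25, 0.25, 0.5, 1.25, 0.75, 0.5.
Right endpoints: 3.75, 4, 4.5, 5.75, 6.5, 7.
f(3.75) = 23.375, f(4) = 27, f(4.5) = 35, f(5.75) = 59.375, f(6.5) = 77, f(7) = 90.
Sum = Σ Δs_i · f(s_i).
Sum = 207.0625.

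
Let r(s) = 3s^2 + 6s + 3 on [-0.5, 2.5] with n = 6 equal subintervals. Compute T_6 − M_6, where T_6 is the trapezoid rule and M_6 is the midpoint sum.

T_6 = 43.125.
M_6 = 42.5625.
T_6 − M_6 = 0.5625.

0.5625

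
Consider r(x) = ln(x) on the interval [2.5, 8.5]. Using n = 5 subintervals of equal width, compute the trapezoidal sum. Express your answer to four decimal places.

Δx = (8.5 − 2.5)/5 = 1.2.
r(2.5) ≈ 0.9163, r(3.7) ≈ 1.3083, r(4.9) ≈ 1.5892, r(6.1) ≈ 1.8083, r(7.3) ≈ 1.9879, r(8.5) ≈ 2.1401.
T_5 = (Δx/2)·[r(x_0) + 2r(x_1) + ... + 2r(x_{4}) + r(x_5)].
Sum ≈ 9.8663.

9.8663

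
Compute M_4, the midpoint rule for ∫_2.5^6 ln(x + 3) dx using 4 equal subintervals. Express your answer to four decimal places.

6.9012

Δx = (6 − 2.5)/4 = 0.875.
Midpoints: 2.9375, 3.8125, 4.6875, 5.5625.
f(2.9375) ≈ 1.7813, f(3.8125) ≈ 1.9188, f(4.6875) ≈ 2.0396, f(5.5625) ≈ 2.1474.
Sum = Δx · [f(2.9375) + f(3.8125) + f(4.6875) + f(5.5625)].
Sum ≈ 6.9012.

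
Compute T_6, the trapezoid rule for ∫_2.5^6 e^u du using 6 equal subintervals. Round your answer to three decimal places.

402.278

Δu = (6 − 2.5)/6 = 7/12.
f(2.5) ≈ 12.182, f(37/12) ≈ 21.831, f(11/3) ≈ 39.121, f(4.25) ≈ 70.105, f(29/6) ≈ 125.629, f(65/12) ≈ 225.127, f(6) ≈ 403.429.
T_6 = (Δu/2)·[f(u_0) + 2f(u_1) + ... + 2f(u_{5}) + f(u_6)].
Sum ≈ 402.278.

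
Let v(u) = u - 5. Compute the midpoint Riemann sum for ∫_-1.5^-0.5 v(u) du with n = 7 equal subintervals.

Δu = (-0.5 − (-1.5))/7 = 1/7.
Midpoints: -10/7, -9/7, -8/7, -1, -6/7, -5/7, -4/7.
v(-10/7) = -45/7, v(-9/7) = -44/7, v(-8/7) = -43/7, v(-1) = -6, v(-6/7) = -41/7, v(-5/7) = -40/7, v(-4/7) = -39/7.
Sum = Δu · [v(-10/7) + v(-9/7) + v(-8/7) + ...].
Sum = -6.

-6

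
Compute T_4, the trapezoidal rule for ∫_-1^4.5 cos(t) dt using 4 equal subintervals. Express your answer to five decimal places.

-0.11392

Δt = (4.5 − (-1))/4 = 1.375.
f(-1) ≈ 0.54030, f(0.375) ≈ 0.93051, f(1.75) ≈ -0.17825, f(3.125) ≈ -0.99986, f(4.5) ≈ -0.21080.
T_4 = (Δt/2)·[f(t_0) + 2f(t_1) + 2f(t_2) + 2f(t_3) + f(t_4)].
Sum ≈ -0.11392.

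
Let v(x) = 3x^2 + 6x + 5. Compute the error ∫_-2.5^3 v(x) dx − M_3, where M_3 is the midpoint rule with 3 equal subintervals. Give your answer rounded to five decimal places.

4.62153

Exact integral: ∫_-2.5^3 v(x) dx = 78.375.
M_3 ≈ 73.7534722.
Error ≈ 78.375 − 73.7534722 ≈ 4.62153.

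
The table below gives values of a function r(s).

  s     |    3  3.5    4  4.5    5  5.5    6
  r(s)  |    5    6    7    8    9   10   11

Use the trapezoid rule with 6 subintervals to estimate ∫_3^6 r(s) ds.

24

Δs = 0.5.
T_6 = (0.5/2)·[5 + 2·6 + 2·7 + 2·8 + 2·9 + 2·10 + 11] = 24.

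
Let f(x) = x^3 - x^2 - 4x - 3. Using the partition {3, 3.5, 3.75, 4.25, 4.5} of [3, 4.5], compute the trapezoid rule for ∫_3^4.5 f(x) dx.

Subinterval widths: 0.5, 0.25, 0.5, 0.25.
f(3) = 3, f(3.5) = 13.625, f(3.75) = 20.671875, f(4.25) = 38.703125, f(4.5) = 49.875.
On each subinterval the trapezoid contributes (Δx_i/2)·[f(x_{i-1}) + f(x_i)].
Sum = 34.359375.

34.359375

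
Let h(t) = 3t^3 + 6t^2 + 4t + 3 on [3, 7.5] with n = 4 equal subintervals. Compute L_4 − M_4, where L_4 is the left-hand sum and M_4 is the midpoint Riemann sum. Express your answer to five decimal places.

-760.12646

L_4 ≈ 2424.6474609.
M_4 ≈ 3184.7739258.
L_4 − M_4 ≈ -760.12646.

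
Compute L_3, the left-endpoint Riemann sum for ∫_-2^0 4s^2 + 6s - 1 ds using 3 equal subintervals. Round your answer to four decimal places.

-1.4074

Δs = (0 − (-2))/3 = 2/3.
Left endpoints: -2, -4/3, -2/3.
f(-2) = 3, f(-4/3) = -17/9, f(-2/3) = -29/9.
Sum = Δs · [f(-2) + f(-4/3) + f(-2/3)].
Sum ≈ -1.4074.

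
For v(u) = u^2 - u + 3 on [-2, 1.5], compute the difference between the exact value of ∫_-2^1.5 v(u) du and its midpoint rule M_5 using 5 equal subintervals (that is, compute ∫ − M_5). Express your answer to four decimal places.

0.1429

Exact integral: ∫_-2^1.5 v(u) du ≈ 15.166667.
M_5 = 15.02375.
Error ≈ 15.166667 − 15.02375 ≈ 0.1429.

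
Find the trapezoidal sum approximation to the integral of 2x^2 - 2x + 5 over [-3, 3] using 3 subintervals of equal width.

Δx = (3 − (-3))/3 = 2.
f(-3) = 29, f(-1) = 9, f(1) = 5, f(3) = 17.
T_3 = (Δx/2)·[f(x_0) + 2f(x_1) + 2f(x_2) + f(x_3)].
Sum = 74.

74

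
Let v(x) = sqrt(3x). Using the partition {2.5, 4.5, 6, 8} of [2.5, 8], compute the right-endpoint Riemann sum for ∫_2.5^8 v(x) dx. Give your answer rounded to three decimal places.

Subinterval widths: 2, 1.5, 2.
Right endpoints: 4.5, 6, 8.
v(4.5) ≈ 3.674, v(6) ≈ 4.243, v(8) ≈ 4.899.
Sum = Σ Δx_i · v(x_i).
Sum ≈ 23.510.

23.510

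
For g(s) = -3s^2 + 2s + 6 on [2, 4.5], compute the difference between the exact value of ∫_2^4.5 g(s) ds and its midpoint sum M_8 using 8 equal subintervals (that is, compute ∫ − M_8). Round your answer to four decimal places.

-0.0610

Exact integral: ∫_2^4.5 g(s) ds = -51.875.
M_8 ≈ -51.813965.
Error ≈ -51.875 − (-51.813965) ≈ -0.0610.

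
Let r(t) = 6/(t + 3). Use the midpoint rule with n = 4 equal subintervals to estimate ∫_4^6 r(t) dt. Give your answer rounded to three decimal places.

Δt = (6 − 4)/4 = 0.5.
Midpoints: 4.25, 4.75, 5.25, 5.75.
r(4.25) = 24/29, r(4.75) = 24/31, r(5.25) = 8/11, r(5.75) = 24/35.
Sum = Δt · [r(4.25) + r(4.75) + r(5.25) + r(5.75)].
Sum ≈ 1.507.

1.507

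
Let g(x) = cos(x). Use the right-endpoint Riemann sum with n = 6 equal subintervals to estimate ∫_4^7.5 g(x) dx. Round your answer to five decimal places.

Δx = (7.5 − 4)/6 = 7/12.
Right endpoints: 55/12, 31/6, 5.75, 19/3, 83/12, 7.5.
g(55/12) ≈ -0.12870, g(31/6) ≈ 0.43881, g(5.75) ≈ 0.86119, g(19/3) ≈ 0.99874, g(83/12) ≈ 0.80597, g(7.5) ≈ 0.34664.
Sum = Δx · [g(55/12) + g(31/6) + g(5.75) + ...].
Sum ≈ 1.93822.

1.93822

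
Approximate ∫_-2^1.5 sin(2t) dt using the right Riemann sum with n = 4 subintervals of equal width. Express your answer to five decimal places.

Δt = (1.5 − (-2))/4 = 0.875.
Right endpoints: -1.125, -0.25, 0.625, 1.5.
f(-1.125) ≈ -0.77807, f(-0.25) ≈ -0.47943, f(0.625) ≈ 0.94898, f(1.5) ≈ 0.14112.
Sum = Δt · [f(-1.125) + f(-0.25) + f(0.625) + f(1.5)].
Sum ≈ -0.14647.

-0.14647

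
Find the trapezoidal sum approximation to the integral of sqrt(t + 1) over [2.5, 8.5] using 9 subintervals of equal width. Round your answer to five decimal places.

15.15149

Δt = (8.5 − 2.5)/9 = 2/3.
f(2.5) ≈ 1.87083, f(19/6) ≈ 2.04124, f(23/6) ≈ 2.19848, f(4.5) ≈ 2.34521, f(31/6) ≈ 2.48328, f(35/6) ≈ 2.61406, f(6.5) ≈ 2.73861, f(43/6) ≈ 2.85774, f(47/6) ≈ 2.97209, f(8.5) ≈ 3.08221.
T_9 = (Δt/2)·[f(t_0) + 2f(t_1) + ... + 2f(t_{8}) + f(t_9)].
Sum ≈ 15.15149.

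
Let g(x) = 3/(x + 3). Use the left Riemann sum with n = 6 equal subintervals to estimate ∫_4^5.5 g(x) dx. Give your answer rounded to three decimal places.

0.592

Δx = (5.5 − 4)/6 = 0.25.
Left endpoints: 4, 4.25, 4.5, 4.75, 5, 5.25.
g(4) = 3/7, g(4.25) = 12/29, g(4.5) = 0.4, g(4.75) = 12/31, g(5) = 0.375, g(5.25) = 4/11.
Sum = Δx · [g(4) + g(4.25) + g(4.5) + ...].
Sum ≈ 0.592.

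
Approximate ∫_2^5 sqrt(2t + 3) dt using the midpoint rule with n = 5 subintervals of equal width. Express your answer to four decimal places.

9.4521

Δt = (5 − 2)/5 = 0.6.
Midpoints: 2.3, 2.9, 3.5, 4.1, 4.7.
f(2.3) ≈ 2.7568, f(2.9) ≈ 2.9665, f(3.5) ≈ 3.1623, f(4.1) ≈ 3.3466, f(4.7) ≈ 3.5214.
Sum = Δt · [f(2.3) + f(2.9) + f(3.5) + f(4.1) + f(4.7)].
Sum ≈ 9.4521.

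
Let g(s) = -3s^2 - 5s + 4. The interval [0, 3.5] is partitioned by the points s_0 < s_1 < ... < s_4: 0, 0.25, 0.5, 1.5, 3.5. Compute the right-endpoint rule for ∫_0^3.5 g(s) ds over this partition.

Subinterval widths: 0.25, 0.25, 1, 2.
Right endpoints: 0.25, 0.5, 1.5, 3.5.
g(0.25) = 2.5625, g(0.5) = 0.75, g(1.5) = -10.25, g(3.5) = -50.25.
Sum = Σ Δs_i · g(s_i).
Sum = -109.921875.

-109.921875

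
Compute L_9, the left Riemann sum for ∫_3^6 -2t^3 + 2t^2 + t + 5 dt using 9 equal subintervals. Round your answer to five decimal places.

Δt = (6 − 3)/9 = 1/3.
Left endpoints: 3, 10/3, 11/3, 4, 13/3, 14/3, 5, 16/3, 17/3.
f(3) = -28, f(10/3) = -1175/27, f(11/3) = -1702/27, f(4) = -87, f(13/3) = -3128/27, f(14/3) = -4051/27, f(5) = -190, f(16/3) = -6377/27, f(17/3) = -7804/27.
Sum = Δt · [f(3) + f(10/3) + f(11/3) + ...].
Sum ≈ -400.88889.

-400.88889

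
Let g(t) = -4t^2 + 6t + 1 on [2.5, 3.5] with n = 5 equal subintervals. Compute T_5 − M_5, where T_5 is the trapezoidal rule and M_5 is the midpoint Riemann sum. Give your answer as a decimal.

-0.04

T_5 = -17.36.
M_5 = -17.32.
T_5 − M_5 = -0.04.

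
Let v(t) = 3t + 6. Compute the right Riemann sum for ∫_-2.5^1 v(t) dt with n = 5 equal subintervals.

Δt = (1 − (-2.5))/5 = 0.7.
Right endpoints: -1.8, -1.1, -0.4, 0.3, 1.
v(-1.8) = 0.6, v(-1.1) = 2.7, v(-0.4) = 4.8, v(0.3) = 6.9, v(1) = 9.
Sum = Δt · [v(-1.8) + v(-1.1) + v(-0.4) + v(0.3) + v(1)].
Sum = 16.8.

16.8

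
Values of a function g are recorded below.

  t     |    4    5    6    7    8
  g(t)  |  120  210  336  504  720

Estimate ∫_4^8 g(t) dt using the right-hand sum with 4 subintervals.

Δt = 1.
Sum = 1·[210 + 336 + 504 + 720] = 1770.

1770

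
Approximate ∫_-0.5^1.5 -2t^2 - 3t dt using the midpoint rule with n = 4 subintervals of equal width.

Δt = (1.5 − (-0.5))/4 = 0.5.
Midpoints: -0.25, 0.25, 0.75, 1.25.
f(-0.25) = 0.625, f(0.25) = -0.875, f(0.75) = -3.375, f(1.25) = -6.875.
Sum = Δt · [f(-0.25) + f(0.25) + f(0.75) + f(1.25)].
Sum = -5.25.

-5.25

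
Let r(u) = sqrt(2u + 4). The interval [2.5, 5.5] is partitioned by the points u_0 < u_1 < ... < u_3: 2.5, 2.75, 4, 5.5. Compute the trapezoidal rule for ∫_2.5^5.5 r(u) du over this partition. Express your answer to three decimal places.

10.355

Subinterval widths: 0.25, 1.25, 1.5.
r(2.5) ≈ 3.000, r(2.75) ≈ 3.082, r(4) ≈ 3.464, r(5.5) ≈ 3.873.
On each subinterval the trapezoid contributes (Δu_i/2)·[r(u_{i-1}) + r(u_i)].
Sum ≈ 10.355.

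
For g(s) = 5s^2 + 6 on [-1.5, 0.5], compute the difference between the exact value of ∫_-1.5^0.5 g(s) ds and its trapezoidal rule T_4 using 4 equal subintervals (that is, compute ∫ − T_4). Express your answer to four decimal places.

Exact integral: ∫_-1.5^0.5 g(s) ds ≈ 17.833333.
T_4 = 18.25.
Error ≈ 17.833333 − 18.25 ≈ -0.4167.

-0.4167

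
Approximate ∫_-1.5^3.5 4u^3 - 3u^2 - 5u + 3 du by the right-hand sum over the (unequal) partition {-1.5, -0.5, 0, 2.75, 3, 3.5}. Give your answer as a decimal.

Subinterval widths: 1, 0.5, 2.75, 0.25, 0.5.
Right endpoints: -0.5, 0, 2.75, 3, 3.5.
f(-0.5) = 4.25, f(0) = 3, f(2.75) = 49.75, f(3) = 69, f(3.5) = 120.25.
Sum = Σ Δu_i · f(u_i).
Sum = 219.9375.

219.9375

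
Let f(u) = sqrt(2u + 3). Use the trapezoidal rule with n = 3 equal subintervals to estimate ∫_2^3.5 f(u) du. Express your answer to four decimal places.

4.3662

Δu = (3.5 − 2)/3 = 0.5.
f(2) ≈ 2.6458, f(2.5) ≈ 2.8284, f(3) ≈ 3.0000, f(3.5) ≈ 3.1623.
T_3 = (Δu/2)·[f(u_0) + 2f(u_1) + 2f(u_2) + f(u_3)].
Sum ≈ 4.3662.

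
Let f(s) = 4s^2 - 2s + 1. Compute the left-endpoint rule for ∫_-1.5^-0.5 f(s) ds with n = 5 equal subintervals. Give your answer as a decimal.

Δs = (-0.5 − (-1.5))/5 = 0.2.
Left endpoints: -1.5, -1.3, -1.1, -0.9, -0.7.
f(-1.5) = 13, f(-1.3) = 10.36, f(-1.1) = 8.04, f(-0.9) = 6.04, f(-0.7) = 4.36.
Sum = Δs · [f(-1.5) + f(-1.3) + f(-1.1) + f(-0.9) + f(-0.7)].
Sum = 8.36.

8.36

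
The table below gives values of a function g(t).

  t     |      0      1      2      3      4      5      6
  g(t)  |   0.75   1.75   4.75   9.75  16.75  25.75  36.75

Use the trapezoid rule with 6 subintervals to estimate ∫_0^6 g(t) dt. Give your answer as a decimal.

Δt = 1.
T_6 = (1/2)·[0.75 + 2·1.75 + 2·4.75 + 2·9.75 + 2·16.75 + 2·25.75 + 36.75] = 77.5.

77.5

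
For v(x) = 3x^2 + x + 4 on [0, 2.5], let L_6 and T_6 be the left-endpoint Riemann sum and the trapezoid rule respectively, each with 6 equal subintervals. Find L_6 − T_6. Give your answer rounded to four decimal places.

L_6 ≈ 24.539931.
T_6 ≈ 28.967014.
L_6 − T_6 ≈ -4.4271.

-4.4271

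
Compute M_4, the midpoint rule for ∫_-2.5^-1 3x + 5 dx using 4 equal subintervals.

-0.375

Δx = (-1 − (-2.5))/4 = 0.375.
Midpoints: -2.3125, -1.9375, -1.5625, -1.1875.
f(-2.3125) = -1.9375, f(-1.9375) = -0.8125, f(-1.5625) = 0.3125, f(-1.1875) = 1.4375.
Sum = Δx · [f(-2.3125) + f(-1.9375) + f(-1.5625) + f(-1.1875)].
Sum = -0.375.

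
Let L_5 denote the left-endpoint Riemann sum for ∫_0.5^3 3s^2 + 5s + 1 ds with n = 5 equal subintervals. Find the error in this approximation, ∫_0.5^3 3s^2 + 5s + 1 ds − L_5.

9.375

Exact integral: ∫_0.5^3 f(s) ds = 51.25.
L_5 = 41.875.
Error = 51.25 − 41.875 = 9.375.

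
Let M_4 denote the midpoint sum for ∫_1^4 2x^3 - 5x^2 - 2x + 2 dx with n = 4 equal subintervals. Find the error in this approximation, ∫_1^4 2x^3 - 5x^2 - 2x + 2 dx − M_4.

Exact integral: ∫_1^4 f(x) dx = 13.5.
M_4 = 12.09375.
Error = 13.5 − 12.09375 = 1.40625.

1.40625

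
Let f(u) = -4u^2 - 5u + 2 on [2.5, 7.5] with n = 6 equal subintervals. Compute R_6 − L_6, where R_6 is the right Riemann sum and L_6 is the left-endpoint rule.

-187.5

R_6 ≈ -752.731481.
L_6 ≈ -565.231481.
R_6 − L_6 = -187.5.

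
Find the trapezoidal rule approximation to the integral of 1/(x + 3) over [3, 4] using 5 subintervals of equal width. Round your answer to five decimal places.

Δx = (4 − 3)/5 = 0.2.
f(3) = 1/6, f(3.2) = 5/31, f(3.4) = 0.15625, f(3.6) = 5/33, f(3.8) = 5/34, f(4) = 1/7.
T_5 = (Δx/2)·[f(x_0) + 2f(x_1) + ... + 2f(x_{4}) + f(x_5)].
Sum ≈ 0.15418.

0.15418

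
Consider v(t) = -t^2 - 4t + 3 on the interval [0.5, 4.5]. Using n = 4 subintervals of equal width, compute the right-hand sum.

Δt = (4.5 − 0.5)/4 = 1.
Right endpoints: 1.5, 2.5, 3.5, 4.5.
v(1.5) = -5.25, v(2.5) = -13.25, v(3.5) = -23.25, v(4.5) = -35.25.
Sum = Δt · [v(1.5) + v(2.5) + v(3.5) + v(4.5)].
Sum = -77.

-77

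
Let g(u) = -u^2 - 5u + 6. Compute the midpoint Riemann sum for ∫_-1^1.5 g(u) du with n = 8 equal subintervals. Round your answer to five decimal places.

Δu = (1.5 − (-1))/8 = 0.3125.
Midpoints: -0.84375, -0.53125, -0.21875, 0.09375, 0.40625, 0.71875, 1.03125, 1.34375.
g(-0.84375) = 9735/1024, g(-0.53125) = 8575/1024, g(-0.21875) = 7215/1024, g(0.09375) = 5655/1024, g(0.40625) = 3895/1024, g(0.71875) = 1935/1024, g(1.03125) = -225/1024, g(1.34375) = -2585/1024.
Sum = Δu · [g(-0.84375) + g(-0.53125) + g(-0.21875) + ...].
Sum ≈ 10.43701.

10.43701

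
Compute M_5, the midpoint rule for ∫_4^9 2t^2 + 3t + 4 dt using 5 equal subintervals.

Δt = (9 − 4)/5 = 1.
Midpoints: 4.5, 5.5, 6.5, 7.5, 8.5.
f(4.5) = 58, f(5.5) = 81, f(6.5) = 108, f(7.5) = 139, f(8.5) = 174.
Sum = Δt · [f(4.5) + f(5.5) + f(6.5) + f(7.5) + f(8.5)].
Sum = 560.

560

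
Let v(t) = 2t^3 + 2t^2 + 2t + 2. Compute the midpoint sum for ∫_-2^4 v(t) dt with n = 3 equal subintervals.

Δt = (4 − (-2))/3 = 2.
Midpoints: -1, 1, 3.
v(-1) = 0, v(1) = 8, v(3) = 80.
Sum = Δt · [v(-1) + v(1) + v(3)].
Sum = 176.

176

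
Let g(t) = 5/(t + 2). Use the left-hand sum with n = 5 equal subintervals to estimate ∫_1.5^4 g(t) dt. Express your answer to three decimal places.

Δt = (4 − 1.5)/5 = 0.5.
Left endpoints: 1.5, 2, 2.5, 3, 3.5.
g(1.5) = 10/7, g(2) = 1.25, g(2.5) = 10/9, g(3) = 1, g(3.5) = 10/11.
Sum = Δt · [g(1.5) + g(2) + g(2.5) + g(3) + g(3.5)].
Sum ≈ 2.849.

2.849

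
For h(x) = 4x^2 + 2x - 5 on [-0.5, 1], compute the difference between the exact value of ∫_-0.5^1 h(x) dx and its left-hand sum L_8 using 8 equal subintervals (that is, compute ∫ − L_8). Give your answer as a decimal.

Exact integral: ∫_-0.5^1 h(x) dx = -5.25.
L_8 = -5.77734375.
Error = -5.25 − (-5.77734375) = 0.52734375.

0.52734375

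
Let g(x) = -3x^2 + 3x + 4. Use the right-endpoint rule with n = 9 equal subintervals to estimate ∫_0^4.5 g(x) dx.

-55.125

Δx = (4.5 − 0)/9 = 0.5.
Right endpoints: 0.5, 1, 1.5, 2, 2.5, 3, 3.5, 4, 4.5.
g(0.5) = 4.75, g(1) = 4, g(1.5) = 1.75, g(2) = -2, g(2.5) = -7.25, g(3) = -14, g(3.5) = -22.25, g(4) = -32, g(4.5) = -43.25.
Sum = Δx · [g(0.5) + g(1) + g(1.5) + ...].
Sum = -55.125.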